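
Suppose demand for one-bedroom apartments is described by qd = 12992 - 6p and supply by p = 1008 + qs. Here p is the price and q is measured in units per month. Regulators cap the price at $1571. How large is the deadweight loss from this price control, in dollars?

Rearranging supply gives qs = p - 1008. Equilibrium: 12992 - 6p = p - 1008, so 14000 = 7p and p* = 2000, q* = 992.
Because the ceiling (1571) lies below the market-clearing price, it is binding.
At p = 1571: qd = 12992 - 6·1571 = 3566 and qs = 1571 - 1008 = 563.
Quantity traded falls to 563. At q = 563 the demand price is (12992 - 563)/6 = 2071.5 and the supply price is 1008 + 563 = 1571.
Deadweight loss = ½ · (2071.5 - 1571) · (992 - 563) = ½ · 500.5 · 429 = 107357.25.

107357.25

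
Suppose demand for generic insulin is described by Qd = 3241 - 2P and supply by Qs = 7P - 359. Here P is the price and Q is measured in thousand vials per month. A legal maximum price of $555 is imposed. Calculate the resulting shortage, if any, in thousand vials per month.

Without the control the market clears where 3241 - 2P = 7P - 359, i.e. P* = 400 and Q* = 2441.
Since 555 is above P* = 400, the ceiling does not bind and the free-market outcome prevails.
Since the control does not bind, there is no shortage.

0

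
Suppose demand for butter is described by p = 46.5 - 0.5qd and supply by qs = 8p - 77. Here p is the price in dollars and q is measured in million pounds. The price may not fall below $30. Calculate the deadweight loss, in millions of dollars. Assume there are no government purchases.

Rearranging demand gives qd = 93 - 2p. Without the control the market clears where 93 - 2p = 8p - 77, i.e. p* = 17 and q* = 59.
Because the floor (30) lies above the market-clearing price, it is binding.
At p = 30: qd = 93 - 2·30 = 33 and qs = 8·30 - 77 = 163.
Quantity traded falls to 33. At q = 33 the demand price is (93 - 33)/2 = 30 and the supply price is (77 + 33)/8 = 13.75.
Deadweight loss = ½ · (30 - 13.75) · (59 - 33) = ½ · 16.25 · 26 = 211.25.

211.25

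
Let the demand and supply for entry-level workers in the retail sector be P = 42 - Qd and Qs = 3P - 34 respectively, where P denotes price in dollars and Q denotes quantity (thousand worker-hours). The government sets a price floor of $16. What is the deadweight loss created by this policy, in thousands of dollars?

0

Rearranging demand gives Qd = 42 - P. Equilibrium: 42 - P = 3P - 34, so 76 = 4P and P* = 19, Q* = 23.
Since 16 is below P* = 19, the floor does not bind and the free-market outcome prevails.
Since the control does not bind, no trades are prevented and deadweight loss is zero.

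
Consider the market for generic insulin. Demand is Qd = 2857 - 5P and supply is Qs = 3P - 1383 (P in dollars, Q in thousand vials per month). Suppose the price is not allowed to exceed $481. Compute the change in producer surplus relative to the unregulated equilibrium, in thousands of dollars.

-6541.5

Without the control the market clears where 2857 - 5P = 3P - 1383, i.e. P* = 530 and Q* = 207.
Since 481 < 530, the ceiling is binding.
At P = 481: Qd = 2857 - 5·481 = 452 and Qs = 3·481 - 1383 = 60.
Producer surplus without the control is ½ · (530 - 461) · 207 = 7141.5.
With the ceiling, producers sell 60 units at 481, so PS = ½ · (481 - 461) · 60 = 600.
Change in producer surplus = 600 - 7141.5 = -6541.5.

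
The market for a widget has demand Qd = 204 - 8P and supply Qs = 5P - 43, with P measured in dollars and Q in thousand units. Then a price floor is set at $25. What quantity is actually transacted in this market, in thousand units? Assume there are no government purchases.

4

In a free market, 204 - 8P = 5P - 43 gives the equilibrium P* = 19, Q* = 52.
The floor of 25 is above the equilibrium price 19, so it binds.
At P = 25: Qd = 204 - 8·25 = 4 and Qs = 5·25 - 43 = 82.
The quantity actually transacted is the short side, demand: 4.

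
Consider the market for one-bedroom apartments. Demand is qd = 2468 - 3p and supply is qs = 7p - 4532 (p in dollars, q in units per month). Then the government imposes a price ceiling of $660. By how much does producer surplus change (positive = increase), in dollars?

-9120

In a free market, 2468 - 3p = 7p - 4532 gives the equilibrium p* = 700, q* = 368.
The ceiling of 660 is below the equilibrium price 700, so it binds.
At p = 660: qd = 2468 - 3·660 = 488 and qs = 7·660 - 4532 = 88.
Producer surplus without the control is ½ · (700 - 4532/7) · 368 = 67712/7.
With the ceiling, producers sell 88 units at 660, so PS = ½ · (660 - 4532/7) · 88 = 3872/7.
Change in producer surplus = 3872/7 - 67712/7 = -9120.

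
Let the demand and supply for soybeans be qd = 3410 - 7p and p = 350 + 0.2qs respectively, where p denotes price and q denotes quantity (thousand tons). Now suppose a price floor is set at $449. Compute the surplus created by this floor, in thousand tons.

Rearranging supply gives qs = 5p - 1750. Equilibrium: 3410 - 7p = 5p - 1750, so 5160 = 12p and p* = 430, q* = 400.
The floor of 449 is above the equilibrium price 430, so it binds.
At p = 449: qd = 3410 - 7·449 = 267 and qs = 5·449 - 1750 = 495.
Surplus = qs - qd = 495 - 267 = 228.

228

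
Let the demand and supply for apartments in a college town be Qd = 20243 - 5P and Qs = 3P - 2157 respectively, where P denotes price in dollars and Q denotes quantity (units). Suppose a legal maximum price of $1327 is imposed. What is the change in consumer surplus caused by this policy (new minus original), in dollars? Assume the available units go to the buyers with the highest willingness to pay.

Without the control the market clears where 20243 - 5P = 3P - 2157, i.e. P* = 2800 and Q* = 6243.
Since 1327 < 2800, the ceiling is binding.
At P = 1327: Qd = 20243 - 5·1327 = 13608 and Qs = 3·1327 - 2157 = 1824.
Consumer surplus without the control is ½ · (4048.6 - 2800) · 6243 = 3897504.9.
With the ceiling, 1824 units are sold at 1327 (assume they go to the highest-value buyers). The demand price at Q = 1824 is 3683.8, so CS = ½ · [(4048.6 - 1327) + (3683.8 - 1327)] · 1824 = 4631500.8.
Change in consumer surplus = 4631500.8 - 3897504.9 = 733995.9.

733995.9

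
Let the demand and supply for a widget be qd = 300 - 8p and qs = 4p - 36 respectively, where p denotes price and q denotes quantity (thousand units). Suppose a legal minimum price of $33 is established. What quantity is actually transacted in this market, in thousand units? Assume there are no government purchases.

36

Without the control the market clears where 300 - 8p = 4p - 36, i.e. p* = 28 and q* = 76.
Since 33 > 28, the floor is binding.
At p = 33: qd = 300 - 8·33 = 36 and qs = 4·33 - 36 = 96.
The quantity actually transacted is the short side, demand: 36.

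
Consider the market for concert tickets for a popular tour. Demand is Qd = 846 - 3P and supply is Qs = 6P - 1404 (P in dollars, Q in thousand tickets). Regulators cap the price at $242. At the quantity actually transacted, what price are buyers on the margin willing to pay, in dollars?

266

Equilibrium: 846 - 3P = 6P - 1404, so 2250 = 9P and P* = 250, Q* = 96.
Because the ceiling (242) lies below the market-clearing price, it is binding.
At P = 242: Qd = 846 - 3·242 = 120 and Qs = 6·242 - 1404 = 48.
Only 48 units reach the market. On the demand curve, the marginal buyer's willingness to pay at Q = 48 is (846 - 48)/3 = 266.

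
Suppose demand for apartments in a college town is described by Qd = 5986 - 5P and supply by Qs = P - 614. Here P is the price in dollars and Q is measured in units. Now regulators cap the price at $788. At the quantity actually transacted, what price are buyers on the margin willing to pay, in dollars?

Equilibrium: 5986 - 5P = P - 614, so 6600 = 6P and P* = 1100, Q* = 486.
Since 788 < 1100, the ceiling is binding.
At P = 788: Qd = 5986 - 5·788 = 2046 and Qs = 788 - 614 = 174.
Only 174 units reach the market. On the demand curve, the marginal buyer's willingness to pay at Q = 174 is (5986 - 174)/5 = 1162.4.

1162.4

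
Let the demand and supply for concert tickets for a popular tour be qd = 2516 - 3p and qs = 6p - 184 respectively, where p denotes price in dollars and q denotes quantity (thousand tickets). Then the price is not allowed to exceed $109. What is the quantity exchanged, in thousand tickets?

470

Without the control the market clears where 2516 - 3p = 6p - 184, i.e. p* = 300 and q* = 1616.
Since 109 < 300, the ceiling is binding.
At p = 109: qd = 2516 - 3·109 = 2189 and qs = 6·109 - 184 = 470.
The quantity actually transacted is the short side, supply: 470.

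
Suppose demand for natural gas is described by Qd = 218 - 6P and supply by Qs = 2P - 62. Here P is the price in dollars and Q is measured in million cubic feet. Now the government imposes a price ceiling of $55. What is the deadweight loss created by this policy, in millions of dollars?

0

Setting quantity demanded equal to quantity supplied, 218 - 6P = 2P - 62, gives P* = 35 and Q* = 8.
The ceiling of 55 is above the equilibrium price 35, so it is not binding; the market clears at P* = 35, Q* = 8.
Since the control does not bind, no trades are prevented and deadweight loss is zero.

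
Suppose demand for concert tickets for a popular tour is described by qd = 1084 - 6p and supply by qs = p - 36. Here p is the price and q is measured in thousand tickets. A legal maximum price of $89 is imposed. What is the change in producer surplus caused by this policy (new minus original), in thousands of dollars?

Equilibrium: 1084 - 6p = p - 36, so 1120 = 7p and p* = 160, q* = 124.
The ceiling of 89 is below the equilibrium price 160, so it binds.
At p = 89: qd = 1084 - 6·89 = 550 and qs = 89 - 36 = 53.
Producer surplus without the control is ½ · (160 - 36) · 124 = 7688.
With the ceiling, producers sell 53 units at 89, so PS = ½ · (89 - 36) · 53 = 1404.5.
Change in producer surplus = 1404.5 - 7688 = -6283.5.

-6283.5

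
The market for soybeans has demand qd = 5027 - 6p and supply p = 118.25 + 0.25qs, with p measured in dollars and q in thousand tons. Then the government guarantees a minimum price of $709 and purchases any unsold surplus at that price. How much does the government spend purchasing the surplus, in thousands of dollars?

Rearranging supply gives qs = 4p - 473. Equilibrium: 5027 - 6p = 4p - 473, so 5500 = 10p and p* = 550, q* = 1727.
The floor of 709 is above the equilibrium price 550, so it binds.
At p = 709: qd = 5027 - 6·709 = 773 and qs = 4·709 - 473 = 2363.
Surplus = qs - qd = 1590.
Government expenditure = surplus × support price = 1590 × 709 = 1127310.

1127310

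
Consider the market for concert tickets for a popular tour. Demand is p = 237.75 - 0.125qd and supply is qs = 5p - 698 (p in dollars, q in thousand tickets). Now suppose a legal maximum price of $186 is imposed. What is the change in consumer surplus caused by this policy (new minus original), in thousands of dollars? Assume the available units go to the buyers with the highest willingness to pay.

Rearranging demand gives qd = 1902 - 8p. Setting quantity demanded equal to quantity supplied, 1902 - 8p = 5p - 698, gives p* = 200 and q* = 302.
Because the ceiling (186) lies below the market-clearing price, it is binding.
At p = 186: qd = 1902 - 8·186 = 414 and qs = 5·186 - 698 = 232.
Consumer surplus without the control is ½ · (237.75 - 200) · 302 = 5700.25.
With the ceiling, 232 units are sold at 186 (assume they go to the highest-value buyers). The demand price at q = 232 is 208.75, so CS = ½ · [(237.75 - 186) + (208.75 - 186)] · 232 = 8642.
Change in consumer surplus = 8642 - 5700.25 = 2941.75.

2941.75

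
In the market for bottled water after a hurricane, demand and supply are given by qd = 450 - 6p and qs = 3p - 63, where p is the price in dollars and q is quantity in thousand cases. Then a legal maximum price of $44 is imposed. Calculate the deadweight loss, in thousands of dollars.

380.25

In a free market, 450 - 6p = 3p - 63 gives the equilibrium p* = 57, q* = 108.
The ceiling of 44 is below the equilibrium price 57, so it binds.
At p = 44: qd = 450 - 6·44 = 186 and qs = 3·44 - 63 = 69.
Quantity traded falls to 69. At q = 69 the demand price is (450 - 69)/6 = 63.5 and the supply price is (63 + 69)/3 = 44.
Deadweight loss = ½ · (63.5 - 44) · (108 - 69) = ½ · 19.5 · 39 = 380.25.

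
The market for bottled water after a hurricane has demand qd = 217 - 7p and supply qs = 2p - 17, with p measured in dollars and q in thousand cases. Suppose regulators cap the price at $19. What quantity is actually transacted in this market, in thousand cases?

21

Equilibrium: 217 - 7p = 2p - 17, so 234 = 9p and p* = 26, q* = 35.
The ceiling of 19 is below the equilibrium price 26, so it binds.
At p = 19: qd = 217 - 7·19 = 84 and qs = 2·19 - 17 = 21.
The quantity actually transacted is the short side, supply: 21.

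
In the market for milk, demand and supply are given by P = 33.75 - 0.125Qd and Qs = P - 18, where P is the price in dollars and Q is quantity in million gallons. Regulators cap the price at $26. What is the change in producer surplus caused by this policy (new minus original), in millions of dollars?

-66

Rearranging demand gives Qd = 270 - 8P. Without the control the market clears where 270 - 8P = P - 18, i.e. P* = 32 and Q* = 14.
Since 26 < 32, the ceiling is binding.
At P = 26: Qd = 270 - 8·26 = 62 and Qs = 26 - 18 = 8.
Producer surplus without the control is ½ · (32 - 18) · 14 = 98.
With the ceiling, producers sell 8 units at 26, so PS = ½ · (26 - 18) · 8 = 32.
Change in producer surplus = 32 - 98 = -66.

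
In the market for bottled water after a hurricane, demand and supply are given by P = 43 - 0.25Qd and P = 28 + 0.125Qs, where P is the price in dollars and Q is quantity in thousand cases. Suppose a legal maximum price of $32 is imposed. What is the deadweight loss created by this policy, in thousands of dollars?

12

Rearranging demand gives Qd = 172 - 4P; rearranging supply gives Qs = 8P - 224. Equilibrium: 172 - 4P = 8P - 224, so 396 = 12P and P* = 33, Q* = 40.
The ceiling of 32 is below the equilibrium price 33, so it binds.
At P = 32: Qd = 172 - 4·32 = 44 and Qs = 8·32 - 224 = 32.
Quantity traded falls to 32. At Q = 32 the demand price is (172 - 32)/4 = 35 and the supply price is (224 + 32)/8 = 32.
Deadweight loss = ½ · (35 - 32) · (40 - 32) = ½ · 3 · 8 = 12.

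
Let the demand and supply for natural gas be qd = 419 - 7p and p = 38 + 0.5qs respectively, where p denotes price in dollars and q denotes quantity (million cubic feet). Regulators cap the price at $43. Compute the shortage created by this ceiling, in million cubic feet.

Rearranging supply gives qs = 2p - 76. Without the control the market clears where 419 - 7p = 2p - 76, i.e. p* = 55 and q* = 34.
Because the ceiling (43) lies below the market-clearing price, it is binding.
At p = 43: qd = 419 - 7·43 = 118 and qs = 2·43 - 76 = 10.
Shortage = qd - qs = 118 - 10 = 108.

108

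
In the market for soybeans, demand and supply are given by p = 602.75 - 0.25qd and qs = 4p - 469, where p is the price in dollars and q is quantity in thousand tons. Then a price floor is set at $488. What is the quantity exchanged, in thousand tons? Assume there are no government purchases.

Rearranging demand gives qd = 2411 - 4p. Equilibrium: 2411 - 4p = 4p - 469, so 2880 = 8p and p* = 360, q* = 971.
Because the floor (488) lies above the market-clearing price, it is binding.
At p = 488: qd = 2411 - 4·488 = 459 and qs = 4·488 - 469 = 1483.
The quantity actually transacted is the short side, demand: 459.

459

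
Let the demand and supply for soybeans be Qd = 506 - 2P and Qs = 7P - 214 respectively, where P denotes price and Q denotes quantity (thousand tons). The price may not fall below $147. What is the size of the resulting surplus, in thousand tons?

Setting quantity demanded equal to quantity supplied, 506 - 2P = 7P - 214, gives P* = 80 and Q* = 346.
Because the floor (147) lies above the market-clearing price, it is binding.
At P = 147: Qd = 506 - 2·147 = 212 and Qs = 7·147 - 214 = 815.
Surplus = Qs - Qd = 815 - 212 = 603.

603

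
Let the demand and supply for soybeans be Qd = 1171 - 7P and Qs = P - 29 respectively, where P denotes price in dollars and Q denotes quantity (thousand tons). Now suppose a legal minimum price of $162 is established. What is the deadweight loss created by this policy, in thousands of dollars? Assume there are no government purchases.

4032

Equilibrium: 1171 - 7P = P - 29, so 1200 = 8P and P* = 150, Q* = 121.
Since 162 > 150, the floor is binding.
At P = 162: Qd = 1171 - 7·162 = 37 and Qs = 162 - 29 = 133.
Quantity traded falls to 37. At Q = 37 the demand price is (1171 - 37)/7 = 162 and the supply price is 29 + 37 = 66.
Deadweight loss = ½ · (162 - 66) · (121 - 37) = ½ · 96 · 84 = 4032.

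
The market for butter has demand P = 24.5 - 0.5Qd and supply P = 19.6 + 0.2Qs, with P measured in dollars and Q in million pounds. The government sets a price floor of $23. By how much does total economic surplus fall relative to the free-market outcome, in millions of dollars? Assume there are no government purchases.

Rearranging demand gives Qd = 49 - 2P; rearranging supply gives Qs = 5P - 98. In a free market, 49 - 2P = 5P - 98 gives the equilibrium P* = 21, Q* = 7.
Because the floor (23) lies above the market-clearing price, it is binding.
At P = 23: Qd = 49 - 2·23 = 3 and Qs = 5·23 - 98 = 17.
Quantity traded falls to 3. At Q = 3 the demand price is (49 - 3)/2 = 23 and the supply price is (98 + 3)/5 = 20.2.
Deadweight loss = ½ · (23 - 20.2) · (7 - 3) = ½ · 2.8 · 4 = 5.6.

5.6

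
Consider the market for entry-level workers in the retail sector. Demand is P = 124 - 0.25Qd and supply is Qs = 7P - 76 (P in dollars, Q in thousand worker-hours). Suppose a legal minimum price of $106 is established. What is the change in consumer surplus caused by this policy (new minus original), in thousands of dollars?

-9720

Rearranging demand gives Qd = 496 - 4P. Without the control the market clears where 496 - 4P = 7P - 76, i.e. P* = 52 and Q* = 288.
Since 106 > 52, the floor is binding.
At P = 106: Qd = 496 - 4·106 = 72 and Qs = 7·106 - 76 = 666.
Consumer surplus without the control is ½ · (124 - 52) · 288 = 10368.
With the floor, consumers buy 72 units at 106, so CS = ½ · (124 - 106) · 72 = 648.
Change in consumer surplus = 648 - 10368 = -9720.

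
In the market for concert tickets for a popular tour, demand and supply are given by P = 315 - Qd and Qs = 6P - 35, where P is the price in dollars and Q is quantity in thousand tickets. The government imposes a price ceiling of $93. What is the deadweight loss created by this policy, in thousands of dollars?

Rearranging demand gives Qd = 315 - P. Equilibrium: 315 - P = 6P - 35, so 350 = 7P and P* = 50, Q* = 265.
Since 93 is above P* = 50, the ceiling does not bind and the free-market outcome prevails.
Since the control does not bind, no trades are prevented and deadweight loss is zero.

0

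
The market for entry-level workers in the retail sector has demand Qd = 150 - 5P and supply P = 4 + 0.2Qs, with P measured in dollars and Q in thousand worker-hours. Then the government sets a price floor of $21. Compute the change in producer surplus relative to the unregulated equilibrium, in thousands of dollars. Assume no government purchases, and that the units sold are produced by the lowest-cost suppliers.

140

Rearranging supply gives Qs = 5P - 20. Setting quantity demanded equal to quantity supplied, 150 - 5P = 5P - 20, gives P* = 17 and Q* = 65.
The floor of 21 is above the equilibrium price 17, so it binds.
At P = 21: Qd = 150 - 5·21 = 45 and Qs = 5·21 - 20 = 85.
Producer surplus without the control is ½ · (17 - 4) · 65 = 422.5.
With the floor, 45 units are sold at 21. The supply price at Q = 45 is 13, so PS = ½ · [(21 - 4) + (21 - 13)] · 45 = 562.5.
Change in producer surplus = 562.5 - 422.5 = 140.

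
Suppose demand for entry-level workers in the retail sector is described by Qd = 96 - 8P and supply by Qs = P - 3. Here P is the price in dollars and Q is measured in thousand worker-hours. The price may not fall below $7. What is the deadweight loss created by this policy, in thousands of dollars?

In a free market, 96 - 8P = P - 3 gives the equilibrium P* = 11, Q* = 8.
Since 7 is below P* = 11, the floor does not bind and the free-market outcome prevails.
Since the control does not bind, no trades are prevented and deadweight loss is zero.

0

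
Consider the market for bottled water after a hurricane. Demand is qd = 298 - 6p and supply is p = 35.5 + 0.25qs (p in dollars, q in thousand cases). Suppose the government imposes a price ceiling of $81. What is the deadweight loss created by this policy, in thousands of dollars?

Rearranging supply gives qs = 4p - 142. Without the control the market clears where 298 - 6p = 4p - 142, i.e. p* = 44 and q* = 34.
Since 81 is above p* = 44, the ceiling does not bind and the free-market outcome prevails.
Since the control does not bind, no trades are prevented and deadweight loss is zero.

0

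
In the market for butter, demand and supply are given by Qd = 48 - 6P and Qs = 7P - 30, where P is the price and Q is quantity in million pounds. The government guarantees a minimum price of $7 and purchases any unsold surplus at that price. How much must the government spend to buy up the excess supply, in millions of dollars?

91

In a free market, 48 - 6P = 7P - 30 gives the equilibrium P* = 6, Q* = 12.
Because the floor (7) lies above the market-clearing price, it is binding.
At P = 7: Qd = 48 - 6·7 = 6 and Qs = 7·7 - 30 = 19.
Surplus = Qs - Qd = 13.
Government expenditure = surplus × support price = 13 × 7 = 91.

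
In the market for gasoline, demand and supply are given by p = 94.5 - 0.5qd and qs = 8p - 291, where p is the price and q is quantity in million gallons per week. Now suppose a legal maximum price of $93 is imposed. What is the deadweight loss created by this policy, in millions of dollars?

0

Rearranging demand gives qd = 189 - 2p. Equilibrium: 189 - 2p = 8p - 291, so 480 = 10p and p* = 48, q* = 93.
The ceiling of 93 is above the equilibrium price 48, so it is not binding; the market clears at p* = 48, q* = 93.
Since the control does not bind, no trades are prevented and deadweight loss is zero.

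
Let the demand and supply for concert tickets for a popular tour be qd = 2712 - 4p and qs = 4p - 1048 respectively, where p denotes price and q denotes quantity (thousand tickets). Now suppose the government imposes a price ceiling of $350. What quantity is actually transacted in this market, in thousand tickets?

352

Setting quantity demanded equal to quantity supplied, 2712 - 4p = 4p - 1048, gives p* = 470 and q* = 832.
Because the ceiling (350) lies below the market-clearing price, it is binding.
At p = 350: qd = 2712 - 4·350 = 1312 and qs = 4·350 - 1048 = 352.
The quantity actually transacted is the short side, supply: 352.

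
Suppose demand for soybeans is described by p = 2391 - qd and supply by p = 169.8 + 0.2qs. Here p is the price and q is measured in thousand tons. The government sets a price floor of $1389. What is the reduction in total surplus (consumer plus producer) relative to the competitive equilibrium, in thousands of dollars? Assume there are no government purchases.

Rearranging demand gives qd = 2391 - p; rearranging supply gives qs = 5p - 849. Equilibrium: 2391 - p = 5p - 849, so 3240 = 6p and p* = 540, q* = 1851.
Since 1389 > 540, the floor is binding.
At p = 1389: qd = 2391 - 1389 = 1002 and qs = 5·1389 - 849 = 6096.
Quantity traded falls to 1002. At q = 1002 the demand price is 2391 - 1002 = 1389 and the supply price is (849 + 1002)/5 = 370.2.
Deadweight loss = ½ · (1389 - 370.2) · (1851 - 1002) = ½ · 1018.8 · 849 = 432480.6.

432480.6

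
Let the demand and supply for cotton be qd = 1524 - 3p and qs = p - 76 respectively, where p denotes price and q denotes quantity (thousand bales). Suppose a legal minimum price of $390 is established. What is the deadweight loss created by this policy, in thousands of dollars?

0

Setting quantity demanded equal to quantity supplied, 1524 - 3p = p - 76, gives p* = 400 and q* = 324.
The floor of 390 is below the equilibrium price 400, so it is not binding; the market clears at p* = 400, q* = 324.
Since the control does not bind, no trades are prevented and deadweight loss is zero.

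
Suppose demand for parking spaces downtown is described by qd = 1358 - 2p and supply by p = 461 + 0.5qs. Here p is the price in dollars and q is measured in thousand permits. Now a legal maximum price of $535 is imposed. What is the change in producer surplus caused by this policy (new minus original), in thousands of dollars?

Rearranging supply gives qs = 2p - 922. Equilibrium: 1358 - 2p = 2p - 922, so 2280 = 4p and p* = 570, q* = 218.
The ceiling of 535 is below the equilibrium price 570, so it binds.
At p = 535: qd = 1358 - 2·535 = 288 and qs = 2·535 - 922 = 148.
Producer surplus without the control is ½ · (570 - 461) · 218 = 11881.
With the ceiling, producers sell 148 units at 535, so PS = ½ · (535 - 461) · 148 = 5476.
Change in producer surplus = 5476 - 11881 = -6405.

-6405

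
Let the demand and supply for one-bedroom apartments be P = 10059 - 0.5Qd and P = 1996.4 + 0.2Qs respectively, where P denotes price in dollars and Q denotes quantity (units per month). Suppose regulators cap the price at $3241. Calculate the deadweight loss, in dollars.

Rearranging demand gives Qd = 20118 - 2P; rearranging supply gives Qs = 5P - 9982. Setting quantity demanded equal to quantity supplied, 20118 - 2P = 5P - 9982, gives P* = 4300 and Q* = 11518.
Because the ceiling (3241) lies below the market-clearing price, it is binding.
At P = 3241: Qd = 20118 - 2·3241 = 13636 and Qs = 5·3241 - 9982 = 6223.
Quantity traded falls to 6223. At Q = 6223 the demand price is (20118 - 6223)/2 = 6947.5 and the supply price is (9982 + 6223)/5 = 3241.
Deadweight loss = ½ · (6947.5 - 3241) · (11518 - 6223) = ½ · 3706.5 · 5295 = 9812958.75.

9812958.75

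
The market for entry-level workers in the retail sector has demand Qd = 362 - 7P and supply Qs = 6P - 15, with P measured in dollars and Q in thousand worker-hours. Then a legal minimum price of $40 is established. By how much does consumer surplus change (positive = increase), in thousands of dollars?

-1325.5

Without the control the market clears where 362 - 7P = 6P - 15, i.e. P* = 29 and Q* = 159.
The floor of 40 is above the equilibrium price 29, so it binds.
At P = 40: Qd = 362 - 7·40 = 82 and Qs = 6·40 - 15 = 225.
Consumer surplus without the control is ½ · (362/7 - 29) · 159 = 25281/14.
With the floor, consumers buy 82 units at 40, so CS = ½ · (362/7 - 40) · 82 = 3362/7.
Change in consumer surplus = 3362/7 - 25281/14 = -1325.5.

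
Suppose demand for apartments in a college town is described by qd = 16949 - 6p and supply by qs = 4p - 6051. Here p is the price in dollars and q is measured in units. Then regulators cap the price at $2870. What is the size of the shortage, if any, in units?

Without the control the market clears where 16949 - 6p = 4p - 6051, i.e. p* = 2300 and q* = 3149.
The ceiling of 2870 is above the equilibrium price 2300, so it is not binding; the market clears at p* = 2300, q* = 3149.
Since the control does not bind, there is no shortage.

0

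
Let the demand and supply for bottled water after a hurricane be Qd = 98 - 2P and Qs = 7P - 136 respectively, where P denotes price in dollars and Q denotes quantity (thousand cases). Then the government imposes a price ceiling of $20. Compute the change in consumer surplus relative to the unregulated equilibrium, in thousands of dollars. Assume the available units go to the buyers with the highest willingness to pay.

Equilibrium: 98 - 2P = 7P - 136, so 234 = 9P and P* = 26, Q* = 46.
Since 20 < 26, the ceiling is binding.
At P = 20: Qd = 98 - 2·20 = 58 and Qs = 7·20 - 136 = 4.
Consumer surplus without the control is ½ · (49 - 26) · 46 = 529.
With the ceiling, 4 units are sold at 20 (assume they go to the highest-value buyers). The demand price at Q = 4 is 47, so CS = ½ · [(49 - 20) + (47 - 20)] · 4 = 112.
Change in consumer surplus = 112 - 529 = -417.

-417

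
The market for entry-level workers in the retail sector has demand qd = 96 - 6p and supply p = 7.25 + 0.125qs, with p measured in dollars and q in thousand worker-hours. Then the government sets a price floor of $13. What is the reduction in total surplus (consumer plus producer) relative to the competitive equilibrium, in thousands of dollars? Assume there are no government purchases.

21

Rearranging supply gives qs = 8p - 58. Setting quantity demanded equal to quantity supplied, 96 - 6p = 8p - 58, gives p* = 11 and q* = 30.
The floor of 13 is above the equilibrium price 11, so it binds.
At p = 13: qd = 96 - 6·13 = 18 and qs = 8·13 - 58 = 46.
Quantity traded falls to 18. At q = 18 the demand price is (96 - 18)/6 = 13 and the supply price is (58 + 18)/8 = 9.5.
Deadweight loss = ½ · (13 - 9.5) · (30 - 18) = ½ · 3.5 · 12 = 21.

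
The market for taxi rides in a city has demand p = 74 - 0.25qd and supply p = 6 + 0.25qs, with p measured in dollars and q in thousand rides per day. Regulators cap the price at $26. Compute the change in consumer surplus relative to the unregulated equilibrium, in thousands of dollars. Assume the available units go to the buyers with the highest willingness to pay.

Rearranging demand gives qd = 296 - 4p; rearranging supply gives qs = 4p - 24. Equilibrium: 296 - 4p = 4p - 24, so 320 = 8p and p* = 40, q* = 136.
Because the ceiling (26) lies below the market-clearing price, it is binding.
At p = 26: qd = 296 - 4·26 = 192 and qs = 4·26 - 24 = 80.
Consumer surplus without the control is ½ · (74 - 40) · 136 = 2312.
With the ceiling, 80 units are sold at 26 (assume they go to the highest-value buyers). The demand price at q = 80 is 54, so CS = ½ · [(74 - 26) + (54 - 26)] · 80 = 3040.
Change in consumer surplus = 3040 - 2312 = 728.

728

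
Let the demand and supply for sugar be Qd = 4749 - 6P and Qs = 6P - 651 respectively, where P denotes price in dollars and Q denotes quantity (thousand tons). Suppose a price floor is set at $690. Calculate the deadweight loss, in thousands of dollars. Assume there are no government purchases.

In a free market, 4749 - 6P = 6P - 651 gives the equilibrium P* = 450, Q* = 2049.
The floor of 690 is above the equilibrium price 450, so it binds.
At P = 690: Qd = 4749 - 6·690 = 609 and Qs = 6·690 - 651 = 3489.
Quantity traded falls to 609. At Q = 609 the demand price is (4749 - 609)/6 = 690 and the supply price is (651 + 609)/6 = 210.
Deadweight loss = ½ · (690 - 210) · (2049 - 609) = ½ · 480 · 1440 = 345600.

345600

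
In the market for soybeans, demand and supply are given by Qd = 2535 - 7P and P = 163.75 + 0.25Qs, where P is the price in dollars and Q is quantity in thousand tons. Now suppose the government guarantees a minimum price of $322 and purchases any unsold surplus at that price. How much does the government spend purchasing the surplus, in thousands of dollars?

Rearranging supply gives Qs = 4P - 655. Setting quantity demanded equal to quantity supplied, 2535 - 7P = 4P - 655, gives P* = 290 and Q* = 505.
The floor of 322 is above the equilibrium price 290, so it binds.
At P = 322: Qd = 2535 - 7·322 = 281 and Qs = 4·322 - 655 = 633.
Surplus = Qs - Qd = 352.
Government expenditure = surplus × support price = 352 × 322 = 113344.

113344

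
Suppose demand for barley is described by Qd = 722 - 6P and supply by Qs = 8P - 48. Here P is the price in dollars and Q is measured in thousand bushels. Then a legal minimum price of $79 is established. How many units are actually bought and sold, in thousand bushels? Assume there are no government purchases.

Setting quantity demanded equal to quantity supplied, 722 - 6P = 8P - 48, gives P* = 55 and Q* = 392.
Since 79 > 55, the floor is binding.
At P = 79: Qd = 722 - 6·79 = 248 and Qs = 8·79 - 48 = 584.
The quantity actually transacted is the short side, demand: 248.

248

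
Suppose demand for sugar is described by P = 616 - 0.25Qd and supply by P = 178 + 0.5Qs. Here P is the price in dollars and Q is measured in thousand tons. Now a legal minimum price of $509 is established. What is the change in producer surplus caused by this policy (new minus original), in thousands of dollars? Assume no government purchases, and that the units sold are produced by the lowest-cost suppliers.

Rearranging demand gives Qd = 2464 - 4P; rearranging supply gives Qs = 2P - 356. Without the control the market clears where 2464 - 4P = 2P - 356, i.e. P* = 470 and Q* = 584.
The floor of 509 is above the equilibrium price 470, so it binds.
At P = 509: Qd = 2464 - 4·509 = 428 and Qs = 2·509 - 356 = 662.
Producer surplus without the control is ½ · (470 - 178) · 584 = 85264.
With the floor, 428 units are sold at 509. The supply price at Q = 428 is 392, so PS = ½ · [(509 - 178) + (509 - 392)] · 428 = 95872.
Change in producer surplus = 95872 - 85264 = 10608.

10608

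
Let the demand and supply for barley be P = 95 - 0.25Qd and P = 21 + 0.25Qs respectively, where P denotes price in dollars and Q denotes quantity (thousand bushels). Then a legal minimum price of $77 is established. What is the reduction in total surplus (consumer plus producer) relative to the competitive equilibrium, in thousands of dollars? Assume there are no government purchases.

1444

Rearranging demand gives Qd = 380 - 4P; rearranging supply gives Qs = 4P - 84. In a free market, 380 - 4P = 4P - 84 gives the equilibrium P* = 58, Q* = 148.
Since 77 > 58, the floor is binding.
At P = 77: Qd = 380 - 4·77 = 72 and Qs = 4·77 - 84 = 224.
Quantity traded falls to 72. At Q = 72 the demand price is (380 - 72)/4 = 77 and the supply price is (84 + 72)/4 = 39.
Deadweight loss = ½ · (77 - 39) · (148 - 72) = ½ · 38 · 76 = 1444.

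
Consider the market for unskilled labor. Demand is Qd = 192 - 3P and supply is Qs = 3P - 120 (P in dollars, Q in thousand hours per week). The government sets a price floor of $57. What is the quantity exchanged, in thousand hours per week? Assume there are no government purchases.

Equilibrium: 192 - 3P = 3P - 120, so 312 = 6P and P* = 52, Q* = 36.
Because the floor (57) lies above the market-clearing price, it is binding.
At P = 57: Qd = 192 - 3·57 = 21 and Qs = 3·57 - 120 = 51.
The quantity actually transacted is the short side, demand: 21.

21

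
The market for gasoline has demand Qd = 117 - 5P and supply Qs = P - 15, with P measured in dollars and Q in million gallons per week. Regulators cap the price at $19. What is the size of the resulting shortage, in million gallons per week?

18

Setting quantity demanded equal to quantity supplied, 117 - 5P = P - 15, gives P* = 22 and Q* = 7.
The ceiling of 19 is below the equilibrium price 22, so it binds.
At P = 19: Qd = 117 - 5·19 = 22 and Qs = 19 - 15 = 4.
Shortage = Qd - Qs = 22 - 4 = 18.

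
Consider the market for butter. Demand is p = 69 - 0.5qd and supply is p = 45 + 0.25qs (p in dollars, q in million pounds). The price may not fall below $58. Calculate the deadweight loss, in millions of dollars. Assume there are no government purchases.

Rearranging demand gives qd = 138 - 2p; rearranging supply gives qs = 4p - 180. Without the control the market clears where 138 - 2p = 4p - 180, i.e. p* = 53 and q* = 32.
The floor of 58 is above the equilibrium price 53, so it binds.
At p = 58: qd = 138 - 2·58 = 22 and qs = 4·58 - 180 = 52.
Quantity traded falls to 22. At q = 22 the demand price is (138 - 22)/2 = 58 and the supply price is (180 + 22)/4 = 50.5.
Deadweight loss = ½ · (58 - 50.5) · (32 - 22) = ½ · 7.5 · 10 = 37.5.

37.5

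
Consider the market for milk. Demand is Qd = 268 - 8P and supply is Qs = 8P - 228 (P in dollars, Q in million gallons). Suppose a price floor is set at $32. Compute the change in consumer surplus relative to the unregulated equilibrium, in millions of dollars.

Equilibrium: 268 - 8P = 8P - 228, so 496 = 16P and P* = 31, Q* = 20.
Since 32 > 31, the floor is binding.
At P = 32: Qd = 268 - 8·32 = 12 and Qs = 8·32 - 228 = 28.
Consumer surplus without the control is ½ · (33.5 - 31) · 20 = 25.
With the floor, consumers buy 12 units at 32, so CS = ½ · (33.5 - 32) · 12 = 9.
Change in consumer surplus = 9 - 25 = -16.

-16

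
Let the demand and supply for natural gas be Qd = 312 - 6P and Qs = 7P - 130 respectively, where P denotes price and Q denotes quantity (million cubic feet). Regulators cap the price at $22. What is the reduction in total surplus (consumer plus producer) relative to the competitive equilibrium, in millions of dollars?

1092

Setting quantity demanded equal to quantity supplied, 312 - 6P = 7P - 130, gives P* = 34 and Q* = 108.
Because the ceiling (22) lies below the market-clearing price, it is binding.
At P = 22: Qd = 312 - 6·22 = 180 and Qs = 7·22 - 130 = 24.
Quantity traded falls to 24. At Q = 24 the demand price is (312 - 24)/6 = 48 and the supply price is (130 + 24)/7 = 22.
Deadweight loss = ½ · (48 - 22) · (108 - 24) = ½ · 26 · 84 = 1092.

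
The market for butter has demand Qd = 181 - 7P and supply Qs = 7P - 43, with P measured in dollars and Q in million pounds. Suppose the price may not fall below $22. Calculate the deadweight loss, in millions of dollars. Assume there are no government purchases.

252

In a free market, 181 - 7P = 7P - 43 gives the equilibrium P* = 16, Q* = 69.
The floor of 22 is above the equilibrium price 16, so it binds.
At P = 22: Qd = 181 - 7·22 = 27 and Qs = 7·22 - 43 = 111.
Quantity traded falls to 27. At Q = 27 the demand price is (181 - 27)/7 = 22 and the supply price is (43 + 27)/7 = 10.
Deadweight loss = ½ · (22 - 10) · (69 - 27) = ½ · 12 · 42 = 252.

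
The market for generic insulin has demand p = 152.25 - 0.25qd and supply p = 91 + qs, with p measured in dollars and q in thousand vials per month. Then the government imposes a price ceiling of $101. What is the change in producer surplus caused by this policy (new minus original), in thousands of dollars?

-1150.5

Rearranging demand gives qd = 609 - 4p; rearranging supply gives qs = p - 91. Without the control the market clears where 609 - 4p = p - 91, i.e. p* = 140 and q* = 49.
Since 101 < 140, the ceiling is binding.
At p = 101: qd = 609 - 4·101 = 205 and qs = 101 - 91 = 10.
Producer surplus without the control is ½ · (140 - 91) · 49 = 1200.5.
With the ceiling, producers sell 10 units at 101, so PS = ½ · (101 - 91) · 10 = 50.
Change in producer surplus = 50 - 1200.5 = -1150.5.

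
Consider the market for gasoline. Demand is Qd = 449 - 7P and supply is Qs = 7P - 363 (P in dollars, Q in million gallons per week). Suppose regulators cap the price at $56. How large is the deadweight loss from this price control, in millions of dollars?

28

Setting quantity demanded equal to quantity supplied, 449 - 7P = 7P - 363, gives P* = 58 and Q* = 43.
Because the ceiling (56) lies below the market-clearing price, it is binding.
At P = 56: Qd = 449 - 7·56 = 57 and Qs = 7·56 - 363 = 29.
Quantity traded falls to 29. At Q = 29 the demand price is (449 - 29)/7 = 60 and the supply price is (363 + 29)/7 = 56.
Deadweight loss = ½ · (60 - 56) · (43 - 29) = ½ · 4 · 14 = 28.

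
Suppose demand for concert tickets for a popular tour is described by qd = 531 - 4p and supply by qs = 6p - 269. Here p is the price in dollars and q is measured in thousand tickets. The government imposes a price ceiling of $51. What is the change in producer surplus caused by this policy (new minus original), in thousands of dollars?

-3596

Without the control the market clears where 531 - 4p = 6p - 269, i.e. p* = 80 and q* = 211.
Since 51 < 80, the ceiling is binding.
At p = 51: qd = 531 - 4·51 = 327 and qs = 6·51 - 269 = 37.
Producer surplus without the control is ½ · (80 - 269/6) · 211 = 44521/12.
With the ceiling, producers sell 37 units at 51, so PS = ½ · (51 - 269/6) · 37 = 1369/12.
Change in producer surplus = 1369/12 - 44521/12 = -3596.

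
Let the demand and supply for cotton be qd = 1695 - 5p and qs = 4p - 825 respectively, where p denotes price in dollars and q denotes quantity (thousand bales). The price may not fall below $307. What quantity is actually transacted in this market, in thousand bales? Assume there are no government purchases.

Equilibrium: 1695 - 5p = 4p - 825, so 2520 = 9p and p* = 280, q* = 295.
Since 307 > 280, the floor is binding.
At p = 307: qd = 1695 - 5·307 = 160 and qs = 4·307 - 825 = 403.
The quantity actually transacted is the short side, demand: 160.

160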